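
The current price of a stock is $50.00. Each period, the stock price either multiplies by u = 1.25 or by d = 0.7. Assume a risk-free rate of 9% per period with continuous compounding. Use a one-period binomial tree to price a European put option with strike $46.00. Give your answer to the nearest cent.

$2.85

Risk-neutral probability p = (e^0.09 − 0.7)/(1.25 − 0.7) = 0.3942/0.5500 = 0.7167
Terminal stock prices: S_u = 62.5, S_d = 35
Terminal payoffs (K − S): max(-16.5, 0) = 0, max(11, 0) = 11
Node 0 (S = 50): V_0 = e^(−0.09)·[0.7167·0.0000 + 0.2833·11.0000] = 2.8483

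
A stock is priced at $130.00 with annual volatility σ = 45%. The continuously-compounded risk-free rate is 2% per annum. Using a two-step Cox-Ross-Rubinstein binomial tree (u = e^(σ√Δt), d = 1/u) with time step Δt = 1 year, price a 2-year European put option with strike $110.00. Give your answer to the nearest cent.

$19.04

CRR parameters: u = e^(σ√Δt) = e^(0.45·√1) = 1.5683, d = 1/u = 0.6376
Per-period rate: rΔt = 0.02·1 = 0.02, so R = e^0.02 = 1.0202
Risk-neutral probability p = (e^0.02 − 0.6376)/(1.5683 − 0.6376) = 0.3826/0.9307 = 0.4111
Terminal stock prices: S_uu = 319.7, S_ud = 130, S_dd = 52.85
Terminal payoffs (K − S): max(-209.7, 0) = 0, max(-20, 0) = 0, max(57.15, 0) = 57.15
Node u (S = 203.9): V_u = e^(−0.02)·[0.4111·0.0000 + 0.5889·0.0000] = 0.0000
Node d (S = 82.89): V_d = e^(−0.02)·[0.4111·0.0000 + 0.5889·57.1459] = 32.9887
Node 0 (S = 130): V_0 = e^(−0.02)·[0.4111·0.0000 + 0.5889·32.9887] = 19.0435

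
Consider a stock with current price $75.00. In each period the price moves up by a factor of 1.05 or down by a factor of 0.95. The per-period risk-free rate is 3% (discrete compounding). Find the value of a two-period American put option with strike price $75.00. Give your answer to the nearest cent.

$0.76

Risk-neutral probability p = (1 + 0.03 − 0.95)/(1.05 − 0.95) = 0.0800/0.1000 = 0.8000
Terminal stock prices: S_uu = 82.69, S_ud = 74.81, S_dd = 67.69
Terminal payoffs (K − S): max(-7.688, 0) = 0, max(0.1875, 0) = 0.1875, max(7.312, 0) = 7.312
Node u (S = 78.75): continuation = 1/1.03·[0.8000·0.0000 + 0.2000·0.1875] = 0.0364; exercise value = 0.0000 ≤ continuation, so V_u = 0.0364
Node d (S = 71.25): continuation = 1/1.03·[0.8000·0.1875 + 0.2000·7.3125] = 1.5655; exercise value = 3.7500 > continuation, so V_d = 3.7500 (exercise)
Node 0 (S = 75): continuation = 1/1.03·[0.8000·0.0364 + 0.2000·3.7500] = 0.7564; exercise value = 0.0000 ≤ continuation, so V_0 = 0.7564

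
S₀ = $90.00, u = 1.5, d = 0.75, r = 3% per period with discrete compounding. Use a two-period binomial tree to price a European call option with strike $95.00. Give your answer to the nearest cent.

Risk-neutral probability p = (1 + 0.03 − 0.75)/(1.5 − 0.75) = 0.2800/0.7500 = 0.3733
Terminal stock prices: S_uu = 202.5, S_ud = 101.2, S_dd = 50.62
Terminal payoffs (S − K): max(107.5, 0) = 107.5, max(6.25, 0) = 6.25, max(-44.38, 0) = 0
Node u (S = 135): V_u = 1/1.03·[0.3733·107.5000 + 0.6267·6.2500] = 42.7670
Node d (S = 67.5): V_d = 1/1.03·[0.3733·6.2500 + 0.6267·0.0000] = 2.2654
Node 0 (S = 90): V_0 = 1/1.03·[0.3733·42.7670 + 0.6267·2.2654] = 16.8796

$16.88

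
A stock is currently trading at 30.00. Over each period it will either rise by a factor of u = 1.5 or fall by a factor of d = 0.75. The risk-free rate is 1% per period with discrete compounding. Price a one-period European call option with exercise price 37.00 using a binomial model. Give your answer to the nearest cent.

Risk-neutral probability p = (1 + 0.01 − 0.75)/(1.5 − 0.75) = 0.2600/0.7500 = 0.3467
Terminal stock prices: S_u = 45, S_d = 22.5
Terminal payoffs (S − K): max(8, 0) = 8, max(-14.5, 0) = 0
Node 0 (S = 30): V_0 = 1/1.01·[0.3467·8.0000 + 0.6533·0.0000] = 2.7459

2.75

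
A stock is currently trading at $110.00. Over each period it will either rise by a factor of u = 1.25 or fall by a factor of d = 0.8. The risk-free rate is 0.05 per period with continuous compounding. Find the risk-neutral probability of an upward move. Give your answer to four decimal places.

Risk-neutral probability p = (e^0.05 − 0.8)/(1.25 − 0.8) = 0.2513/0.4500 = 0.5584

p = 0.5584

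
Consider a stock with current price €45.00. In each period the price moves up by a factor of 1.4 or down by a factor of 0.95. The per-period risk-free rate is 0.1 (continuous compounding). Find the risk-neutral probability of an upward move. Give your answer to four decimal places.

p = 0.3448

Risk-neutral probability p = (e^0.1 − 0.95)/(1.4 − 0.95) = 0.1552/0.4500 = 0.3448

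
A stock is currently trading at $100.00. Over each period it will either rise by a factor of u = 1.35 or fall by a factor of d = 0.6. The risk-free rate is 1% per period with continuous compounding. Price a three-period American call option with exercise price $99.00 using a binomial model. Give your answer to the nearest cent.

$27.40

Risk-neutral probability p = (e^0.01 − 0.6)/(1.35 − 0.6) = 0.4101/0.7500 = 0.5467
Terminal stock prices: S_uuu = 246, S_uud = 109.4, S_udd = 48.6, S_ddd = 21.6
Terminal payoffs (S − K): max(147, 0) = 147, max(10.35, 0) = 10.35, max(-50.4, 0) = 0, max(-77.4, 0) = 0
Node uu (S = 182.3): continuation = e^(−0.01)·[0.5467·147.0375 + 0.4533·10.3500] = 84.2351; exercise value = 83.2500 ≤ continuation, so V_uu = 84.2351
Node ud (S = 81): continuation = e^(−0.01)·[0.5467·10.3500 + 0.4533·0.0000] = 5.6024; exercise value = 0.0000 ≤ continuation, so V_ud = 5.6024
Node dd (S = 36): continuation = e^(−0.01)·[0.5467·0.0000 + 0.4533·0.0000] = 0.0000; exercise value = 0.0000 ≤ continuation, so V_dd = 0.0000
Node u (S = 135): continuation = e^(−0.01)·[0.5467·84.2351 + 0.4533·5.6024] = 48.1100; exercise value = 36.0000 ≤ continuation, so V_u = 48.1100
Node d (S = 60): continuation = e^(−0.01)·[0.5467·5.6024 + 0.4533·0.0000] = 3.0325; exercise value = 0.0000 ≤ continuation, so V_d = 3.0325
Node 0 (S = 100): continuation = e^(−0.01)·[0.5467·48.1100 + 0.4533·3.0325] = 27.4025; exercise value = 1.0000 ≤ continuation, so V_0 = 27.4025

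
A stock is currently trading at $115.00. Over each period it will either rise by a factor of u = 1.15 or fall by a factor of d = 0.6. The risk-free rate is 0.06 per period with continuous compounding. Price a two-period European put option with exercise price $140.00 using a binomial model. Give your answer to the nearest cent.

Risk-neutral probability p = (e^0.06 − 0.6)/(1.15 − 0.6) = 0.4618/0.5500 = 0.8397
Terminal stock prices: S_uu = 152.1, S_ud = 79.35, S_dd = 41.4
Terminal payoffs (K − S): max(-12.09, 0) = 0, max(60.65, 0) = 60.65, max(98.6, 0) = 98.6
Node u (S = 132.2): V_u = e^(−0.06)·[0.8397·0.0000 + 0.1603·60.6500] = 9.1559
Node d (S = 69): V_d = e^(−0.06)·[0.8397·60.6500 + 0.1603·98.6000] = 62.8470
Node 0 (S = 115): V_0 = e^(−0.06)·[0.8397·9.1559 + 0.1603·62.8470] = 16.7280

$16.73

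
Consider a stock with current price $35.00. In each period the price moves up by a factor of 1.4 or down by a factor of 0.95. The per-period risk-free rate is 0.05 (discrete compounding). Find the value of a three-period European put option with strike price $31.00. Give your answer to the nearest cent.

Risk-neutral probability p = (1 + 0.05 − 0.95)/(1.4 − 0.95) = 0.1000/0.4500 = 0.2222
Terminal stock prices: S_uuu = 96.04, S_uud = 65.17, S_udd = 44.22, S_ddd = 30.01
Terminal payoffs (K − S): max(-65.04, 0) = 0, max(-34.17, 0) = 0, max(-13.22, 0) = 0, max(0.9919, 0) = 0.9919
Node uu (S = 68.6): V_uu = 1/1.05·[0.2222·0.0000 + 0.7778·0.0000] = 0.0000
Node ud (S = 46.55): V_ud = 1/1.05·[0.2222·0.0000 + 0.7778·0.0000] = 0.0000
Node dd (S = 31.59): V_dd = 1/1.05·[0.2222·0.0000 + 0.7778·0.9919] = 0.7347
Node u (S = 49): V_u = 1/1.05·[0.2222·0.0000 + 0.7778·0.0000] = 0.0000
Node d (S = 33.25): V_d = 1/1.05·[0.2222·0.0000 + 0.7778·0.7347] = 0.5442
Node 0 (S = 35): V_0 = 1/1.05·[0.2222·0.0000 + 0.7778·0.5442] = 0.4031

$0.40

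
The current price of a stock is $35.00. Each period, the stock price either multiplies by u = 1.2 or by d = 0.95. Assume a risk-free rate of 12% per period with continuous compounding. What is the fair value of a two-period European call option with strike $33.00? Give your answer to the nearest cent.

$9.13

Risk-neutral probability p = (e^0.12 − 0.95)/(1.2 − 0.95) = 0.1775/0.2500 = 0.7100
Terminal stock prices: S_uu = 50.4, S_ud = 39.9, S_dd = 31.59
Terminal payoffs (S − K): max(17.4, 0) = 17.4, max(6.9, 0) = 6.9, max(-1.413, 0) = 0
Node u (S = 42): V_u = e^(−0.12)·[0.7100·17.4000 + 0.2900·6.9000] = 12.7316
Node d (S = 33.25): V_d = e^(−0.12)·[0.7100·6.9000 + 0.2900·0.0000] = 4.3449
Node 0 (S = 35): V_0 = e^(−0.12)·[0.7100·12.7316 + 0.2900·4.3449] = 9.1347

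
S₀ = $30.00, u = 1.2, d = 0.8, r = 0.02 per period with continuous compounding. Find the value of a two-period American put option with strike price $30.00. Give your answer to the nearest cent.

$2.93

Risk-neutral probability p = (e^0.02 − 0.8)/(1.2 − 0.8) = 0.2202/0.4000 = 0.5505
Terminal stock prices: S_uu = 43.2, S_ud = 28.8, S_dd = 19.2
Terminal payoffs (K − S): max(-13.2, 0) = 0, max(1.2, 0) = 1.2, max(10.8, 0) = 10.8
Node u (S = 36): continuation = e^(−0.02)·[0.5505·0.0000 + 0.4495·1.2000] = 0.5287; exercise value = 0.0000 ≤ continuation, so V_u = 0.5287
Node d (S = 24): continuation = e^(−0.02)·[0.5505·1.2000 + 0.4495·10.8000] = 5.4060; exercise value = 6.0000 > continuation, so V_d = 6.0000 (exercise)
Node 0 (S = 30): continuation = e^(−0.02)·[0.5505·0.5287 + 0.4495·6.0000] = 2.9289; exercise value = 0.0000 ≤ continuation, so V_0 = 2.9289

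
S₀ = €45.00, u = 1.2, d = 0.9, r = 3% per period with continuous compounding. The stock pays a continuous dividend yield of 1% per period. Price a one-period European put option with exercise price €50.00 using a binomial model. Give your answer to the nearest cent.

Per-period risk-free factor R = e^0.03 = 1.0305; dividend-adjusted growth = e^(0.03−0.01) = 1.0202.
Risk-neutral probability p = (1.0202 − 0.9)/(1.2 − 0.9) = 0.1202/0.3000 = 0.4007
Terminal stock prices: S_u = 54, S_d = 40.5
Terminal payoffs (K − S): max(-4, 0) = 0, max(9.5, 0) = 9.5
Node 0 (S = 45): V_0 = e^(−0.03)·[0.4007·0.0000 + 0.5993·9.5000] = 5.5254

€5.53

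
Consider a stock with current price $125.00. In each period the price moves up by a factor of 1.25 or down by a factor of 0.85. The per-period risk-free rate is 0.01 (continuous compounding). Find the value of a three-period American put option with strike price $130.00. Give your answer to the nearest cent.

$18.78

Risk-neutral probability p = (e^0.01 − 0.85)/(1.25 − 0.85) = 0.1601/0.4000 = 0.4001
Terminal stock prices: S_uuu = 244.1, S_uud = 166, S_udd = 112.9, S_ddd = 76.77
Terminal payoffs (K − S): max(-114.1, 0) = 0, max(-36.02, 0) = 0, max(17.11, 0) = 17.11, max(53.23, 0) = 53.23
Node uu (S = 195.3): continuation = e^(−0.01)·[0.4001·0.0000 + 0.5999·0.0000] = 0.0000; exercise value = 0.0000 ≤ continuation, so V_uu = 0.0000
Node ud (S = 132.8): continuation = e^(−0.01)·[0.4001·0.0000 + 0.5999·17.1094] = 10.1614; exercise value = 0.0000 ≤ continuation, so V_ud = 10.1614
Node dd (S = 90.31): continuation = e^(−0.01)·[0.4001·17.1094 + 0.5999·53.2344] = 38.3940; exercise value = 39.6875 > continuation, so V_dd = 39.6875 (exercise)
Node u (S = 156.2): continuation = e^(−0.01)·[0.4001·0.0000 + 0.5999·10.1614] = 6.0349; exercise value = 0.0000 ≤ continuation, so V_u = 6.0349
Node d (S = 106.2): continuation = e^(−0.01)·[0.4001·10.1614 + 0.5999·39.6875] = 27.5960; exercise value = 23.7500 ≤ continuation, so V_d = 27.5960
Node 0 (S = 125): continuation = e^(−0.01)·[0.4001·6.0349 + 0.5999·27.5960] = 18.7801; exercise value = 5.0000 ≤ continuation, so V_0 = 18.7801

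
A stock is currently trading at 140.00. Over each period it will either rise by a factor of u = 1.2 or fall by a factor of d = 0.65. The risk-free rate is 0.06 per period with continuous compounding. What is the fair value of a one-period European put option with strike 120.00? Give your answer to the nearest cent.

Risk-neutral probability p = (e^0.06 − 0.65)/(1.2 − 0.65) = 0.4118/0.5500 = 0.7488
Terminal stock prices: S_u = 168, S_d = 91
Terminal payoffs (K − S): max(-48, 0) = 0, max(29, 0) = 29
Node 0 (S = 140): V_0 = e^(−0.06)·[0.7488·0.0000 + 0.2512·29.0000] = 6.8607

6.86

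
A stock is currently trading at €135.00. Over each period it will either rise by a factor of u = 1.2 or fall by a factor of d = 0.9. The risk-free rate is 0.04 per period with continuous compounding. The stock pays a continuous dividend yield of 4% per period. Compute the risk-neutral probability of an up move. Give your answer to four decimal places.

p = 0.3333

Per-period risk-free factor R = e^0.04 = 1.0408; dividend-adjusted growth = e^(0.04−0.04) = 1.0000.
Risk-neutral probability p = (1.0000 − 0.9)/(1.2 − 0.9) = 0.1000/0.3000 = 0.3333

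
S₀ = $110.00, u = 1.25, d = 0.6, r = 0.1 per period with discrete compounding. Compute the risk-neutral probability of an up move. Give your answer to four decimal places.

p = 0.7692

Risk-neutral probability p = (1 + 0.1 − 0.6)/(1.25 − 0.6) = 0.5000/0.6500 = 0.7692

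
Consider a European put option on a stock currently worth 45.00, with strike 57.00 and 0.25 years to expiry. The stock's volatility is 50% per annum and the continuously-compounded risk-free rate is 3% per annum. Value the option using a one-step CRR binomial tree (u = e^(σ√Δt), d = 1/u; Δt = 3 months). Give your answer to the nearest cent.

CRR parameters: u = e^(σ√Δt) = e^(0.5·√0.25) = 1.2840, d = 1/u = 0.7788
Per-period rate: rΔt = 0.03·0.25 = 0.0075, so R = e^0.0075 = 1.0075
Risk-neutral probability p = (e^0.0075 − 0.7788)/(1.2840 − 0.7788) = 0.2287/0.5052 = 0.4527
Terminal stock prices: S_u = 57.78, S_d = 35.05
Terminal payoffs (K − S): max(-0.7811, 0) = 0, max(21.95, 0) = 21.95
Node 0 (S = 45): V_0 = e^(−0.0075)·[0.4527·0.0000 + 0.5473·21.9540] = 11.9251

11.93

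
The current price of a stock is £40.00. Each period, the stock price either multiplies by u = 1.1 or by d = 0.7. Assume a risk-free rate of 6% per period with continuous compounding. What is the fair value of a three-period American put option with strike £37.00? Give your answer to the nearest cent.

Risk-neutral probability p = (e^0.06 − 0.7)/(1.1 − 0.7) = 0.3618/0.4000 = 0.9046
Terminal stock prices: S_uuu = 53.24, S_uud = 33.88, S_udd = 21.56, S_ddd = 13.72
Terminal payoffs (K − S): max(-16.24, 0) = 0, max(3.12, 0) = 3.12, max(15.44, 0) = 15.44, max(23.28, 0) = 23.28
Node uu (S = 48.4): continuation = e^(−0.06)·[0.9046·0.0000 + 0.0954·3.1200] = 0.2803; exercise value = 0.0000 ≤ continuation, so V_uu = 0.2803
Node ud (S = 30.8): continuation = e^(−0.06)·[0.9046·3.1200 + 0.0954·15.4400] = 4.0453; exercise value = 6.2000 > continuation, so V_ud = 6.2000 (exercise)
Node dd (S = 19.6): continuation = e^(−0.06)·[0.9046·15.4400 + 0.0954·23.2800] = 15.2453; exercise value = 17.4000 > continuation, so V_dd = 17.4000 (exercise)
Node u (S = 44): continuation = e^(−0.06)·[0.9046·0.2803 + 0.0954·6.2000] = 0.7959; exercise value = 0.0000 ≤ continuation, so V_u = 0.7959
Node d (S = 28): continuation = e^(−0.06)·[0.9046·6.2000 + 0.0954·17.4000] = 6.8453; exercise value = 9.0000 > continuation, so V_d = 9.0000 (exercise)
Node 0 (S = 40): continuation = e^(−0.06)·[0.9046·0.7959 + 0.0954·9.0000] = 1.4867; exercise value = 0.0000 ≤ continuation, so V_0 = 1.4867

£1.49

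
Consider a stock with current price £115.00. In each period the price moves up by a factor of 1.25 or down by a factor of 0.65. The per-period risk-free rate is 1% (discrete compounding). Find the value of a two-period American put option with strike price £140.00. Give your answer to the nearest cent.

Risk-neutral probability p = (1 + 0.01 − 0.65)/(1.25 − 0.65) = 0.3600/0.6000 = 0.6000
Terminal stock prices: S_uu = 179.7, S_ud = 93.44, S_dd = 48.59
Terminal payoffs (K − S): max(-39.69, 0) = 0, max(46.56, 0) = 46.56, max(91.41, 0) = 91.41
Node u (S = 143.8): continuation = 1/1.01·[0.6000·0.0000 + 0.4000·46.5625] = 18.4406; exercise value = 0.0000 ≤ continuation, so V_u = 18.4406
Node d (S = 74.75): continuation = 1/1.01·[0.6000·46.5625 + 0.4000·91.4125] = 63.8639; exercise value = 65.2500 > continuation, so V_d = 65.2500 (exercise)
Node 0 (S = 115): continuation = 1/1.01·[0.6000·18.4406 + 0.4000·65.2500] = 36.7964; exercise value = 25.0000 ≤ continuation, so V_0 = 36.7964

£36.80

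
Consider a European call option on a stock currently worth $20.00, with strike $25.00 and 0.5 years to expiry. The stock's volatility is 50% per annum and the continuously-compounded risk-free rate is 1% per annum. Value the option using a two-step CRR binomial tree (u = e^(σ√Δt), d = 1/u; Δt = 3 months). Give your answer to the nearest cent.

$1.56

CRR parameters: u = e^(σ√Δt) = e^(0.5·√0.25) = 1.2840, d = 1/u = 0.7788
Per-period rate: rΔt = 0.01·0.25 = 0.0025, so R = e^0.0025 = 1.0025
Risk-neutral probability p = (e^0.0025 − 0.7788)/(1.2840 − 0.7788) = 0.2237/0.5052 = 0.4428
Terminal stock prices: S_uu = 32.97, S_ud = 20, S_dd = 12.13
Terminal payoffs (S − K): max(7.974, 0) = 7.974, max(-5, 0) = 0, max(-12.87, 0) = 0
Node u (S = 25.68): V_u = e^(−0.0025)·[0.4428·7.9744 + 0.5572·0.0000] = 3.5221
Node d (S = 15.58): V_d = e^(−0.0025)·[0.4428·0.0000 + 0.5572·0.0000] = 0.0000
Node 0 (S = 20): V_0 = e^(−0.0025)·[0.4428·3.5221 + 0.5572·0.0000] = 1.5556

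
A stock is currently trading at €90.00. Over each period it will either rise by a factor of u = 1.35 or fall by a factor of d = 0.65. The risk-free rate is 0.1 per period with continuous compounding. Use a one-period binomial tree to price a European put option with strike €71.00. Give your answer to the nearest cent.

€3.96

Risk-neutral probability p = (e^0.1 − 0.65)/(1.35 − 0.65) = 0.4552/0.7000 = 0.6502
Terminal stock prices: S_u = 121.5, S_d = 58.5
Terminal payoffs (K − S): max(-50.5, 0) = 0, max(12.5, 0) = 12.5
Node 0 (S = 90): V_0 = e^(−0.1)·[0.6502·0.0000 + 0.3498·12.5000] = 3.9559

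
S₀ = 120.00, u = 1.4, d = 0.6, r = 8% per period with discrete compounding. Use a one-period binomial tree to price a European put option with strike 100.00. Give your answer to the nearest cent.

10.37

Risk-neutral probability p = (1 + 0.08 − 0.6)/(1.4 − 0.6) = 0.4800/0.8000 = 0.6000
Terminal stock prices: S_u = 168, S_d = 72
Terminal payoffs (K − S): max(-68, 0) = 0, max(28, 0) = 28
Node 0 (S = 120): V_0 = 1/1.08·[0.6000·0.0000 + 0.4000·28.0000] = 10.3704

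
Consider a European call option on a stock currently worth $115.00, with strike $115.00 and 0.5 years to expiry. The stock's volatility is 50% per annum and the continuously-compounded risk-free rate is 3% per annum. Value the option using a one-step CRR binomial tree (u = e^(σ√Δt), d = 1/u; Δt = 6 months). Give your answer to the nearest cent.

CRR parameters: u = e^(σ√Δt) = e^(0.5·√0.5) = 1.4241, d = 1/u = 0.7022
Per-period rate: rΔt = 0.03·0.5 = 0.015, so R = e^0.015 = 1.0151
Risk-neutral probability p = (e^0.015 − 0.7022)/(1.4241 − 0.7022) = 0.3129/0.7219 = 0.4335
Terminal stock prices: S_u = 163.8, S_d = 80.75
Terminal payoffs (S − K): max(48.77, 0) = 48.77, max(-34.25, 0) = 0
Node 0 (S = 115): V_0 = e^(−0.015)·[0.4335·48.7737 + 0.5665·0.0000] = 20.8265

$20.83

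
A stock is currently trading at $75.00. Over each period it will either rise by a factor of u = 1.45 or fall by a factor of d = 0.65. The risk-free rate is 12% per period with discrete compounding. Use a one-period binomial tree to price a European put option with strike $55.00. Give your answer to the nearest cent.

$2.30

Risk-neutral probability p = (1 + 0.12 − 0.65)/(1.45 − 0.65) = 0.4700/0.8000 = 0.5875
Terminal stock prices: S_u = 108.8, S_d = 48.75
Terminal payoffs (K − S): max(-53.75, 0) = 0, max(6.25, 0) = 6.25
Node 0 (S = 75): V_0 = 1/1.12·[0.5875·0.0000 + 0.4125·6.2500] = 2.3019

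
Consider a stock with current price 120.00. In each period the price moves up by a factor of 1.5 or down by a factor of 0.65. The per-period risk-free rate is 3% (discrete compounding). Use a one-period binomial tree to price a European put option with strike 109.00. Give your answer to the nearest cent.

Risk-neutral probability p = (1 + 0.03 − 0.65)/(1.5 − 0.65) = 0.3800/0.8500 = 0.4471
Terminal stock prices: S_u = 180, S_d = 78
Terminal payoffs (K − S): max(-71, 0) = 0, max(31, 0) = 31
Node 0 (S = 120): V_0 = 1/1.03·[0.4471·0.0000 + 0.5529·31.0000] = 16.6419

16.64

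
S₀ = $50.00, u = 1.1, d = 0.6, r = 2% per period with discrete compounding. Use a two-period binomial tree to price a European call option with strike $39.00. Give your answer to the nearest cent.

Risk-neutral probability p = (1 + 0.02 − 0.6)/(1.1 − 0.6) = 0.4200/0.5000 = 0.8400
Terminal stock prices: S_uu = 60.5, S_ud = 33, S_dd = 18
Terminal payoffs (S − K): max(21.5, 0) = 21.5, max(-6, 0) = 0, max(-21, 0) = 0
Node u (S = 55): V_u = 1/1.02·[0.8400·21.5000 + 0.1600·0.0000] = 17.7059
Node d (S = 30): V_d = 1/1.02·[0.8400·0.0000 + 0.1600·0.0000] = 0.0000
Node 0 (S = 50): V_0 = 1/1.02·[0.8400·17.7059 + 0.1600·0.0000] = 14.5813

$14.58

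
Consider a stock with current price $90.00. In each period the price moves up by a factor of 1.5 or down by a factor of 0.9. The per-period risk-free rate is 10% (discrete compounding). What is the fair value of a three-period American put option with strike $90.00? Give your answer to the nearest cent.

$6.28

Risk-neutral probability p = (1 + 0.1 − 0.9)/(1.5 − 0.9) = 0.2000/0.6000 = 0.3333
Terminal stock prices: S_uuu = 303.8, S_uud = 182.2, S_udd = 109.4, S_ddd = 65.61
Terminal payoffs (K − S): max(-213.8, 0) = 0, max(-92.25, 0) = 0, max(-19.35, 0) = 0, max(24.39, 0) = 24.39
Node uu (S = 202.5): continuation = 1/1.1·[0.3333·0.0000 + 0.6667·0.0000] = 0.0000; exercise value = 0.0000 ≤ continuation, so V_uu = 0.0000
Node ud (S = 121.5): continuation = 1/1.1·[0.3333·0.0000 + 0.6667·0.0000] = 0.0000; exercise value = 0.0000 ≤ continuation, so V_ud = 0.0000
Node dd (S = 72.9): continuation = 1/1.1·[0.3333·0.0000 + 0.6667·24.3900] = 14.7818; exercise value = 17.1000 > continuation, so V_dd = 17.1000 (exercise)
Node u (S = 135): continuation = 1/1.1·[0.3333·0.0000 + 0.6667·0.0000] = 0.0000; exercise value = 0.0000 ≤ continuation, so V_u = 0.0000
Node d (S = 81): continuation = 1/1.1·[0.3333·0.0000 + 0.6667·17.1000] = 10.3636; exercise value = 9.0000 ≤ continuation, so V_d = 10.3636
Node 0 (S = 90): continuation = 1/1.1·[0.3333·0.0000 + 0.6667·10.3636] = 6.2810; exercise value = 0.0000 ≤ continuation, so V_0 = 6.2810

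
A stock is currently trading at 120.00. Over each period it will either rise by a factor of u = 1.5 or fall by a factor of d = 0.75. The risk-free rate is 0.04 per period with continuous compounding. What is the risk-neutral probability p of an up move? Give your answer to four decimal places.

p = 0.3877

Risk-neutral probability p = (e^0.04 − 0.75)/(1.5 − 0.75) = 0.2908/0.7500 = 0.3877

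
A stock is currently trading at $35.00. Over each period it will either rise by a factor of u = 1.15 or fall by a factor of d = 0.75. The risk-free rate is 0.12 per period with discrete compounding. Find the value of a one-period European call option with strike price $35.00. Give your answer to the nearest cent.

$4.34

Risk-neutral probability p = (1 + 0.12 − 0.75)/(1.15 − 0.75) = 0.3700/0.4000 = 0.9250
Terminal stock prices: S_u = 40.25, S_d = 26.25
Terminal payoffs (S − K): max(5.25, 0) = 5.25, max(-8.75, 0) = 0
Node 0 (S = 35): V_0 = 1/1.12·[0.9250·5.2500 + 0.0750·0.0000] = 4.3359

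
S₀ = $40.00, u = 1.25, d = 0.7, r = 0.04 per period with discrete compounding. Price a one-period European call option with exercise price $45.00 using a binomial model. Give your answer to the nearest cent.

Risk-neutral probability p = (1 + 0.04 − 0.7)/(1.25 − 0.7) = 0.3400/0.5500 = 0.6182
Terminal stock prices: S_u = 50, S_d = 28
Terminal payoffs (S − K): max(5, 0) = 5, max(-17, 0) = 0
Node 0 (S = 40): V_0 = 1/1.04·[0.6182·5.0000 + 0.3818·0.0000] = 2.9720

$2.97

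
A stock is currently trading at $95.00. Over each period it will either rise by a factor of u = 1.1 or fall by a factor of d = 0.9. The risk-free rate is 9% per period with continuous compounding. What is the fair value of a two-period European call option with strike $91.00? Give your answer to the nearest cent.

$19.00

Risk-neutral probability p = (e^0.09 − 0.9)/(1.1 − 0.9) = 0.1942/0.2000 = 0.9709
Terminal stock prices: S_uu = 115, S_ud = 94.05, S_dd = 76.95
Terminal payoffs (S − K): max(23.95, 0) = 23.95, max(3.05, 0) = 3.05, max(-14.05, 0) = 0
Node u (S = 104.5): V_u = e^(−0.09)·[0.9709·23.9500 + 0.0291·3.0500] = 21.3323
Node d (S = 85.5): V_d = e^(−0.09)·[0.9709·3.0500 + 0.0291·0.0000] = 2.7063
Node 0 (S = 95): V_0 = e^(−0.09)·[0.9709·21.3323 + 0.0291·2.7063] = 19.0004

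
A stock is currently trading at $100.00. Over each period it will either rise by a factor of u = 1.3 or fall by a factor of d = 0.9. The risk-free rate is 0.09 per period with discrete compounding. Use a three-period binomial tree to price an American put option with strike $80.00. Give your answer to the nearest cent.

$0.79

Risk-neutral probability p = (1 + 0.09 − 0.9)/(1.3 − 0.9) = 0.1900/0.4000 = 0.4750
Terminal stock prices: S_uuu = 219.7, S_uud = 152.1, S_udd = 105.3, S_ddd = 72.9
Terminal payoffs (K − S): max(-139.7, 0) = 0, max(-72.1, 0) = 0, max(-25.3, 0) = 0, max(7.1, 0) = 7.1
Node uu (S = 169): continuation = 1/1.09·[0.4750·0.0000 + 0.5250·0.0000] = 0.0000; exercise value = 0.0000 ≤ continuation, so V_uu = 0.0000
Node ud (S = 117): continuation = 1/1.09·[0.4750·0.0000 + 0.5250·0.0000] = 0.0000; exercise value = 0.0000 ≤ continuation, so V_ud = 0.0000
Node dd (S = 81): continuation = 1/1.09·[0.4750·0.0000 + 0.5250·7.1000] = 3.4197; exercise value = 0.0000 ≤ continuation, so V_dd = 3.4197
Node u (S = 130): continuation = 1/1.09·[0.4750·0.0000 + 0.5250·0.0000] = 0.0000; exercise value = 0.0000 ≤ continuation, so V_u = 0.0000
Node d (S = 90): continuation = 1/1.09·[0.4750·0.0000 + 0.5250·3.4197] = 1.6471; exercise value = 0.0000 ≤ continuation, so V_d = 1.6471
Node 0 (S = 100): continuation = 1/1.09·[0.4750·0.0000 + 0.5250·1.6471] = 0.7933; exercise value = 0.0000 ≤ continuation, so V_0 = 0.7933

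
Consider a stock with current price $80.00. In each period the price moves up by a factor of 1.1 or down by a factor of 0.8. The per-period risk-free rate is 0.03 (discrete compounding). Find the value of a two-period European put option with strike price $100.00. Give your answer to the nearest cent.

$14.26

Risk-neutral probability p = (1 + 0.03 − 0.8)/(1.1 − 0.8) = 0.2300/0.3000 = 0.7667
Terminal stock prices: S_uu = 96.8, S_ud = 70.4, S_dd = 51.2
Terminal payoffs (K − S): max(3.2, 0) = 3.2, max(29.6, 0) = 29.6, max(48.8, 0) = 48.8
Node u (S = 88): V_u = 1/1.03·[0.7667·3.2000 + 0.2333·29.6000] = 9.0874
Node d (S = 64): V_d = 1/1.03·[0.7667·29.6000 + 0.2333·48.8000] = 33.0874
Node 0 (S = 80): V_0 = 1/1.03·[0.7667·9.0874 + 0.2333·33.0874] = 14.2596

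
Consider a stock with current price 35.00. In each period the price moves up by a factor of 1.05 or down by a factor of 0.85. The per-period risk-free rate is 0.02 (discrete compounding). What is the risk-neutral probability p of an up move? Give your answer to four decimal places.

Risk-neutral probability p = (1 + 0.02 − 0.85)/(1.05 − 0.85) = 0.1700/0.2000 = 0.8500

p = 0.8500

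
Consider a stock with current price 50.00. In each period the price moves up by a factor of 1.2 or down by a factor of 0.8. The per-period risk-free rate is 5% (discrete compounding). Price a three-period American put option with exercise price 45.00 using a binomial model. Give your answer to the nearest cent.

2.66

Risk-neutral probability p = (1 + 0.05 − 0.8)/(1.2 − 0.8) = 0.2500/0.4000 = 0.6250
Terminal stock prices: S_uuu = 86.4, S_uud = 57.6, S_udd = 38.4, S_ddd = 25.6
Terminal payoffs (K − S): max(-41.4, 0) = 0, max(-12.6, 0) = 0, max(6.6, 0) = 6.6, max(19.4, 0) = 19.4
Node uu (S = 72): continuation = 1/1.05·[0.6250·0.0000 + 0.3750·0.0000] = 0.0000; exercise value = 0.0000 ≤ continuation, so V_uu = 0.0000
Node ud (S = 48): continuation = 1/1.05·[0.6250·0.0000 + 0.3750·6.6000] = 2.3571; exercise value = 0.0000 ≤ continuation, so V_ud = 2.3571
Node dd (S = 32): continuation = 1/1.05·[0.6250·6.6000 + 0.3750·19.4000] = 10.8571; exercise value = 13.0000 > continuation, so V_dd = 13.0000 (exercise)
Node u (S = 60): continuation = 1/1.05·[0.6250·0.0000 + 0.3750·2.3571] = 0.8418; exercise value = 0.0000 ≤ continuation, so V_u = 0.8418
Node d (S = 40): continuation = 1/1.05·[0.6250·2.3571 + 0.3750·13.0000] = 6.0459; exercise value = 5.0000 ≤ continuation, so V_d = 6.0459
Node 0 (S = 50): continuation = 1/1.05·[0.6250·0.8418 + 0.3750·6.0459] = 2.6603; exercise value = 0.0000 ≤ continuation, so V_0 = 2.6603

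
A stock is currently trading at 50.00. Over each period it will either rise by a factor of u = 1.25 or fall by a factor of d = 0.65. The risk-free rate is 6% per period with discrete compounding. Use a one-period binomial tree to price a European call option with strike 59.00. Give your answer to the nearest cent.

Risk-neutral probability p = (1 + 0.06 − 0.65)/(1.25 − 0.65) = 0.4100/0.6000 = 0.6833
Terminal stock prices: S_u = 62.5, S_d = 32.5
Terminal payoffs (S − K): max(3.5, 0) = 3.5, max(-26.5, 0) = 0
Node 0 (S = 50): V_0 = 1/1.06·[0.6833·3.5000 + 0.3167·0.0000] = 2.2563

2.26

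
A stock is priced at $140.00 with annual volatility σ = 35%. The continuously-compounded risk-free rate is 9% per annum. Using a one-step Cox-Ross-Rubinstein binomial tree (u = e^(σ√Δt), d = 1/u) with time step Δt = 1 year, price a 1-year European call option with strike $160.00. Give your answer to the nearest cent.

CRR parameters: u = e^(σ√Δt) = e^(0.35·√1) = 1.4191, d = 1/u = 0.7047
Per-period rate: rΔt = 0.09·1 = 0.09, so R = e^0.09 = 1.0942
Risk-neutral probability p = (e^0.09 − 0.7047)/(1.4191 − 0.7047) = 0.3895/0.7144 = 0.5452
Terminal stock prices: S_u = 198.7, S_d = 98.66
Terminal payoffs (S − K): max(38.67, 0) = 38.67, max(-61.34, 0) = 0
Node 0 (S = 140): V_0 = e^(−0.09)·[0.5452·38.6695 + 0.4548·0.0000] = 19.2684

$19.27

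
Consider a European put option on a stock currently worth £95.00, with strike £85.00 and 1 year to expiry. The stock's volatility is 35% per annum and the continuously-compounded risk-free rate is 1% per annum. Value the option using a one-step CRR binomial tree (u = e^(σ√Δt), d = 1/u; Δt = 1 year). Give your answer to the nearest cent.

CRR parameters: u = e^(σ√Δt) = e^(0.35·√1) = 1.4191, d = 1/u = 0.7047
Per-period rate: rΔt = 0.01·1 = 0.01, so R = e^0.01 = 1.0101
Risk-neutral probability p = (e^0.01 − 0.7047)/(1.4191 − 0.7047) = 0.3054/0.7144 = 0.4275
Terminal stock prices: S_u = 134.8, S_d = 66.95
Terminal payoffs (K − S): max(-49.81, 0) = 0, max(18.05, 0) = 18.05
Node 0 (S = 95): V_0 = e^(−0.01)·[0.4275·0.0000 + 0.5725·18.0546] = 10.2343

£10.23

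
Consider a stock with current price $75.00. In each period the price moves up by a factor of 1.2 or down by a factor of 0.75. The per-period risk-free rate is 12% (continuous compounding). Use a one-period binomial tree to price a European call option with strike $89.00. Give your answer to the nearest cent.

Risk-neutral probability p = (e^0.12 − 0.75)/(1.2 − 0.75) = 0.3775/0.4500 = 0.8389
Terminal stock prices: S_u = 90, S_d = 56.25
Terminal payoffs (S − K): max(1, 0) = 1, max(-32.75, 0) = 0
Node 0 (S = 75): V_0 = e^(−0.12)·[0.8389·1.0000 + 0.1611·0.0000] = 0.7440

$0.74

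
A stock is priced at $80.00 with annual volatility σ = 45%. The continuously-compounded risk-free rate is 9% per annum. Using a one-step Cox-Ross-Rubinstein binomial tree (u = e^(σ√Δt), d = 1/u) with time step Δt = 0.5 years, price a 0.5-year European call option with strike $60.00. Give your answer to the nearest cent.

CRR parameters: u = e^(σ√Δt) = e^(0.45·√0.5) = 1.3746, d = 1/u = 0.7275
Per-period rate: rΔt = 0.09·0.5 = 0.045, so R = e^0.045 = 1.0460
Risk-neutral probability p = (e^0.045 − 0.7275)/(1.3746 − 0.7275) = 0.3186/0.6472 = 0.4922
Terminal stock prices: S_u = 110, S_d = 58.2
Terminal payoffs (S − K): max(49.97, 0) = 49.97, max(-1.803, 0) = 0
Node 0 (S = 80): V_0 = e^(−0.045)·[0.4922·49.9719 + 0.5078·0.0000] = 23.5155

$23.52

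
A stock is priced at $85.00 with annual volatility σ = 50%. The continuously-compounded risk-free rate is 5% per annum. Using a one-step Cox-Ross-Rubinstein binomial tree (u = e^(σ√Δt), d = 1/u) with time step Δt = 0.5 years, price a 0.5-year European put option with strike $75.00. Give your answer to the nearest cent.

CRR parameters: u = e^(σ√Δt) = e^(0.5·√0.5) = 1.4241, d = 1/u = 0.7022
Per-period rate: rΔt = 0.05·0.5 = 0.025, so R = e^0.025 = 1.0253
Risk-neutral probability p = (e^0.025 − 0.7022)/(1.4241 − 0.7022) = 0.3231/0.7219 = 0.4476
Terminal stock prices: S_u = 121.1, S_d = 59.69
Terminal payoffs (K − S): max(-46.05, 0) = 0, max(15.31, 0) = 15.31
Node 0 (S = 85): V_0 = e^(−0.025)·[0.4476·0.0000 + 0.5524·15.3140] = 8.2508

$8.25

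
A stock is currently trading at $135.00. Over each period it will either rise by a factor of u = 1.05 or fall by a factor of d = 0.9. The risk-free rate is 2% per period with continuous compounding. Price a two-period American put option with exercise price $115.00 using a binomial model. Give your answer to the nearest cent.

$0.21

Risk-neutral probability p = (e^0.02 − 0.9)/(1.05 − 0.9) = 0.1202/0.1500 = 0.8013
Terminal stock prices: S_uu = 148.8, S_ud = 127.6, S_dd = 109.4
Terminal payoffs (K − S): max(-33.84, 0) = 0, max(-12.58, 0) = 0, max(5.65, 0) = 5.65
Node u (S = 141.8): continuation = e^(−0.02)·[0.8013·0.0000 + 0.1987·0.0000] = 0.0000; exercise value = 0.0000 ≤ continuation, so V_u = 0.0000
Node d (S = 121.5): continuation = e^(−0.02)·[0.8013·0.0000 + 0.1987·5.6500] = 1.1002; exercise value = 0.0000 ≤ continuation, so V_d = 1.1002
Node 0 (S = 135): continuation = e^(−0.02)·[0.8013·0.0000 + 0.1987·1.1002] = 0.2142; exercise value = 0.0000 ≤ continuation, so V_0 = 0.2142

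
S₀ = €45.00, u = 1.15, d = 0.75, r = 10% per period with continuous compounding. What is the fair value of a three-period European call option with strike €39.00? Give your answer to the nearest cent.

€16.37

Risk-neutral probability p = (e^0.1 − 0.75)/(1.15 − 0.75) = 0.3552/0.4000 = 0.8879
Terminal stock prices: S_uuu = 68.44, S_uud = 44.63, S_udd = 29.11, S_ddd = 18.98
Terminal payoffs (S − K): max(29.44, 0) = 29.44, max(5.634, 0) = 5.634, max(-9.891, 0) = 0, max(-20.02, 0) = 0
Node uu (S = 59.51): V_uu = e^(−0.1)·[0.8879·29.4394 + 0.1121·5.6344] = 24.2238
Node ud (S = 38.81): V_ud = e^(−0.1)·[0.8879·5.6344 + 0.1121·0.0000] = 4.5268
Node dd (S = 25.31): V_dd = e^(−0.1)·[0.8879·0.0000 + 0.1121·0.0000] = 0.0000
Node u (S = 51.75): V_u = e^(−0.1)·[0.8879·24.2238 + 0.1121·4.5268] = 19.9212
Node d (S = 33.75): V_d = e^(−0.1)·[0.8879·4.5268 + 0.1121·0.0000] = 3.6370
Node 0 (S = 45): V_0 = e^(−0.1)·[0.8879·19.9212 + 0.1121·3.6370] = 16.3741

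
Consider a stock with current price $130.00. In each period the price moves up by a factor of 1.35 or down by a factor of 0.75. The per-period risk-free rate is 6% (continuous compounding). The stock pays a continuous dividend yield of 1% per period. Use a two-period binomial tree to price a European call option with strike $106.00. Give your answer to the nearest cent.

$40.64

Per-period risk-free factor R = e^0.06 = 1.0618; dividend-adjusted growth = e^(0.06−0.01) = 1.0513.
Risk-neutral probability p = (1.0513 − 0.75)/(1.35 − 0.75) = 0.3013/0.6000 = 0.5021
Terminal stock prices: S_uu = 236.9, S_ud = 131.6, S_dd = 73.12
Terminal payoffs (S − K): max(130.9, 0) = 130.9, max(25.62, 0) = 25.62, max(-32.88, 0) = 0
Node u (S = 175.5): V_u = e^(−0.06)·[0.5021·130.9250 + 0.4979·25.6250] = 73.9267
Node d (S = 97.5): V_d = e^(−0.06)·[0.5021·25.6250 + 0.4979·0.0000] = 12.1175
Node 0 (S = 130): V_0 = e^(−0.06)·[0.5021·73.9267 + 0.4979·12.1175] = 40.6400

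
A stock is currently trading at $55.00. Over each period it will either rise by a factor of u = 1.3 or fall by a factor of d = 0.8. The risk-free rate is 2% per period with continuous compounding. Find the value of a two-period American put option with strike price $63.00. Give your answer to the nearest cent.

Risk-neutral probability p = (e^0.02 − 0.8)/(1.3 − 0.8) = 0.2202/0.5000 = 0.4404
Terminal stock prices: S_uu = 92.95, S_ud = 57.2, S_dd = 35.2
Terminal payoffs (K − S): max(-29.95, 0) = 0, max(5.8, 0) = 5.8, max(27.8, 0) = 27.8
Node u (S = 71.5): continuation = e^(−0.02)·[0.4404·0.0000 + 0.5596·5.8000] = 3.1814; exercise value = 0.0000 ≤ continuation, so V_u = 3.1814
Node d (S = 44): continuation = e^(−0.02)·[0.4404·5.8000 + 0.5596·27.8000] = 17.7525; exercise value = 19.0000 > continuation, so V_d = 19.0000 (exercise)
Node 0 (S = 55): continuation = e^(−0.02)·[0.4404·3.1814 + 0.5596·19.0000] = 11.7952; exercise value = 8.0000 ≤ continuation, so V_0 = 11.7952

$11.80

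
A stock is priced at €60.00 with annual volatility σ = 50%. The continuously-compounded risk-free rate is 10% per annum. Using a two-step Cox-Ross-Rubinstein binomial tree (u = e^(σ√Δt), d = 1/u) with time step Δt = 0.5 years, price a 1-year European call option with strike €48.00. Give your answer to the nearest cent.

€21.01

CRR parameters: u = e^(σ√Δt) = e^(0.5·√0.5) = 1.4241, d = 1/u = 0.7022
Per-period rate: rΔt = 0.1·0.5 = 0.05, so R = e^0.05 = 1.0513
Risk-neutral probability p = (e^0.05 − 0.7022)/(1.4241 − 0.7022) = 0.3491/0.7219 = 0.4835
Terminal stock prices: S_uu = 121.7, S_ud = 60, S_dd = 29.58
Terminal payoffs (S − K): max(73.69, 0) = 73.69, max(12, 0) = 12, max(-18.42, 0) = 0
Node u (S = 85.45): V_u = e^(−0.05)·[0.4835·73.6869 + 0.5165·12.0000] = 39.7881
Node d (S = 42.13): V_d = e^(−0.05)·[0.4835·12.0000 + 0.5165·0.0000] = 5.5195
Node 0 (S = 60): V_0 = e^(−0.05)·[0.4835·39.7881 + 0.5165·5.5195] = 21.0124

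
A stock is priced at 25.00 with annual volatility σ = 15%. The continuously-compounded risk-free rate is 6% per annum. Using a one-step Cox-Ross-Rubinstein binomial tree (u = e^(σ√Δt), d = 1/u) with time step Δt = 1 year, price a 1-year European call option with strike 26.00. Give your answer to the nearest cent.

CRR parameters: u = e^(σ√Δt) = e^(0.15·√1) = 1.1618, d = 1/u = 0.8607
Per-period rate: rΔt = 0.06·1 = 0.06, so R = e^0.06 = 1.0618
Risk-neutral probability p = (e^0.06 − 0.8607)/(1.1618 − 0.8607) = 0.2011/0.3011 = 0.6679
Terminal stock prices: S_u = 29.05, S_d = 21.52
Terminal payoffs (S − K): max(3.046, 0) = 3.046, max(-4.482, 0) = 0
Node 0 (S = 25): V_0 = e^(−0.06)·[0.6679·3.0459 + 0.3321·0.0000] = 1.9159

1.92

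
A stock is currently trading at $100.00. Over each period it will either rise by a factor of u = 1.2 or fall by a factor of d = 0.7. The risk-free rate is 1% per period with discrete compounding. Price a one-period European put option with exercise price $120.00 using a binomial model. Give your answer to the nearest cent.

Risk-neutral probability p = (1 + 0.01 − 0.7)/(1.2 − 0.7) = 0.3100/0.5000 = 0.6200
Terminal stock prices: S_u = 120, S_d = 70
Terminal payoffs (K − S): max(0, 0) = 0, max(50, 0) = 50
Node 0 (S = 100): V_0 = 1/1.01·[0.6200·0.0000 + 0.3800·50.0000] = 18.8119

$18.81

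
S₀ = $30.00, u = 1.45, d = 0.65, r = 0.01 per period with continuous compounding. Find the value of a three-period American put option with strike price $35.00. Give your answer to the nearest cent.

Risk-neutral probability p = (e^0.01 − 0.65)/(1.45 − 0.65) = 0.3601/0.8000 = 0.4501
Terminal stock prices: S_uuu = 91.46, S_uud = 41, S_udd = 18.38, S_ddd = 8.239
Terminal payoffs (K − S): max(-56.46, 0) = 0, max(-5.999, 0) = 0, max(16.62, 0) = 16.62, max(26.76, 0) = 26.76
Node uu (S = 63.08): continuation = e^(−0.01)·[0.4501·0.0000 + 0.5499·0.0000] = 0.0000; exercise value = 0.0000 ≤ continuation, so V_uu = 0.0000
Node ud (S = 28.28): continuation = e^(−0.01)·[0.4501·0.0000 + 0.5499·16.6212] = 9.0497; exercise value = 6.7250 ≤ continuation, so V_ud = 9.0497
Node dd (S = 12.68): continuation = e^(−0.01)·[0.4501·16.6212 + 0.5499·26.7613] = 21.9767; exercise value = 22.3250 > continuation, so V_dd = 22.3250 (exercise)
Node u (S = 43.5): continuation = e^(−0.01)·[0.4501·0.0000 + 0.5499·9.0497] = 4.9272; exercise value = 0.0000 ≤ continuation, so V_u = 4.9272
Node d (S = 19.5): continuation = e^(−0.01)·[0.4501·9.0497 + 0.5499·22.3250] = 16.1876; exercise value = 15.5000 ≤ continuation, so V_d = 16.1876
Node 0 (S = 30): continuation = e^(−0.01)·[0.4501·4.9272 + 0.5499·16.1876] = 11.0091; exercise value = 5.0000 ≤ continuation, so V_0 = 11.0091

$11.01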